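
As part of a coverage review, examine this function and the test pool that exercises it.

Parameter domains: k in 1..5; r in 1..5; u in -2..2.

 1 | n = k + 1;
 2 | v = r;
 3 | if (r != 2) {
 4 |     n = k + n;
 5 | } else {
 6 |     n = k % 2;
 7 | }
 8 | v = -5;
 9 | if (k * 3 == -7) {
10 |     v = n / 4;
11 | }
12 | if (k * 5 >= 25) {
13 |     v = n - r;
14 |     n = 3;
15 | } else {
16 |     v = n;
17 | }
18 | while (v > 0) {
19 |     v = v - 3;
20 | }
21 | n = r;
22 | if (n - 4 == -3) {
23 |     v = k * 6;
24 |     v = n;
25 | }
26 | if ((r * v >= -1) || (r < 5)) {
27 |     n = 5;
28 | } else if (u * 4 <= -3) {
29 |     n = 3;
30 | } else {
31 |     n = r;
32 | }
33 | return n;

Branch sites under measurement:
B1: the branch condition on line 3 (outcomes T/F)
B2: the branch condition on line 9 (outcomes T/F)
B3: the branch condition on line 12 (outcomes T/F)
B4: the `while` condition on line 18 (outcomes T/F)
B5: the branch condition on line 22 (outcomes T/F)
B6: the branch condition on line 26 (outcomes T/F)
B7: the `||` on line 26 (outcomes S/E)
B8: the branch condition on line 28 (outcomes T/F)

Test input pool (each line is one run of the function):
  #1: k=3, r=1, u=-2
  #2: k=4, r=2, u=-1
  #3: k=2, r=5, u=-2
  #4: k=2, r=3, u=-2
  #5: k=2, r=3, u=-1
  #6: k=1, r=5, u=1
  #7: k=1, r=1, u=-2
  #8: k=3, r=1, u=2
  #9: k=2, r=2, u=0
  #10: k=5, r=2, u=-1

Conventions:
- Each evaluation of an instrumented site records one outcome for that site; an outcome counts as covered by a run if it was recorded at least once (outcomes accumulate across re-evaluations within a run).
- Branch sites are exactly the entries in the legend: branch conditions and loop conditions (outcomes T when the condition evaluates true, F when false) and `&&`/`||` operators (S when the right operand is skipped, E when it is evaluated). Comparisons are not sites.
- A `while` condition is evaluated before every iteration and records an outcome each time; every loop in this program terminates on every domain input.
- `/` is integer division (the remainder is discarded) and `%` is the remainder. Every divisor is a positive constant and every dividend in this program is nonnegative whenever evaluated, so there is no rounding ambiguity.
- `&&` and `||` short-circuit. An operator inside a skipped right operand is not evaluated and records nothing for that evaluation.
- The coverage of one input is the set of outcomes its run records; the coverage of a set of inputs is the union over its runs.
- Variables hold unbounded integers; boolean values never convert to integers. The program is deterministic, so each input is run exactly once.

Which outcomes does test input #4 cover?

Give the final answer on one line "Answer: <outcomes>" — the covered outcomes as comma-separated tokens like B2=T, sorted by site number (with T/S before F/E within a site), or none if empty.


Event log for input #4 (k=2, r=3, u=-2):
  B1->T, B2->F, B3->F, B4->T, B4->T, B4->F, B5->F, B7->E, B6->T
distinct outcomes covered: B1=T, B2=F, B3=F, B4=T, B4=F, B5=F, B6=T, B7=E
Answer: B1=T, B2=F, B3=F, B4=T, B4=F, B5=F, B6=T, B7=E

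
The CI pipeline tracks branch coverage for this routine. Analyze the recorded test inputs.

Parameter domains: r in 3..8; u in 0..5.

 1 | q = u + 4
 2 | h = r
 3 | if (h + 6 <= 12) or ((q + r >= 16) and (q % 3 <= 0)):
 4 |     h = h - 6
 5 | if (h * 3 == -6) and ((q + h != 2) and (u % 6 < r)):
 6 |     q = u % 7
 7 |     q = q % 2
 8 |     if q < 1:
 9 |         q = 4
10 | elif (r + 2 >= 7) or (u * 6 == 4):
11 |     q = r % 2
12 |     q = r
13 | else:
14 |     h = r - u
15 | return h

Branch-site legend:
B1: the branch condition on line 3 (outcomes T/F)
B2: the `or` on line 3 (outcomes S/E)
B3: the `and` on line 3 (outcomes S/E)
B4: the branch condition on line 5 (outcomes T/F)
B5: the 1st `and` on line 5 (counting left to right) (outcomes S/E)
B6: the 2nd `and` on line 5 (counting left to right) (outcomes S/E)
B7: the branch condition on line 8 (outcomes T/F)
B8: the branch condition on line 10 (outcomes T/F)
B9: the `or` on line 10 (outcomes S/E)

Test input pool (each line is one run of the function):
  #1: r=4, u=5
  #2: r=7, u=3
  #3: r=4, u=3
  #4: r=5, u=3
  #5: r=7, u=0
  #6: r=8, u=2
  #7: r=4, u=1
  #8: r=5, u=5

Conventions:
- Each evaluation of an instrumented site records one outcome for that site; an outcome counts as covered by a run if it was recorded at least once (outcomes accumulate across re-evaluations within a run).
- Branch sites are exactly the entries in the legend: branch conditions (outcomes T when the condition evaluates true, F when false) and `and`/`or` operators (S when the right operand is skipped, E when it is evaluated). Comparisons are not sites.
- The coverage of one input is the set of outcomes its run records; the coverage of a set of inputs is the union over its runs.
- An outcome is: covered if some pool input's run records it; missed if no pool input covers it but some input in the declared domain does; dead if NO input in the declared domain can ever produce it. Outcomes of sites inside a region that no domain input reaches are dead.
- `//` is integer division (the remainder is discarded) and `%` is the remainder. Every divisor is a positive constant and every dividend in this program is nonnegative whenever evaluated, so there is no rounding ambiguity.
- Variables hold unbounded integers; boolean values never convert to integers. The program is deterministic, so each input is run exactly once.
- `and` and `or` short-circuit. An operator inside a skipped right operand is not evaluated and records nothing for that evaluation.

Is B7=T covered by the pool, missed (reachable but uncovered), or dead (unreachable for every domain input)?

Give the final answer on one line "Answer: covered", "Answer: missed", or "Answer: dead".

no pool input records B7=T
but domain input (r=4, u=2) does record it -> reachable, so missed

Answer: missed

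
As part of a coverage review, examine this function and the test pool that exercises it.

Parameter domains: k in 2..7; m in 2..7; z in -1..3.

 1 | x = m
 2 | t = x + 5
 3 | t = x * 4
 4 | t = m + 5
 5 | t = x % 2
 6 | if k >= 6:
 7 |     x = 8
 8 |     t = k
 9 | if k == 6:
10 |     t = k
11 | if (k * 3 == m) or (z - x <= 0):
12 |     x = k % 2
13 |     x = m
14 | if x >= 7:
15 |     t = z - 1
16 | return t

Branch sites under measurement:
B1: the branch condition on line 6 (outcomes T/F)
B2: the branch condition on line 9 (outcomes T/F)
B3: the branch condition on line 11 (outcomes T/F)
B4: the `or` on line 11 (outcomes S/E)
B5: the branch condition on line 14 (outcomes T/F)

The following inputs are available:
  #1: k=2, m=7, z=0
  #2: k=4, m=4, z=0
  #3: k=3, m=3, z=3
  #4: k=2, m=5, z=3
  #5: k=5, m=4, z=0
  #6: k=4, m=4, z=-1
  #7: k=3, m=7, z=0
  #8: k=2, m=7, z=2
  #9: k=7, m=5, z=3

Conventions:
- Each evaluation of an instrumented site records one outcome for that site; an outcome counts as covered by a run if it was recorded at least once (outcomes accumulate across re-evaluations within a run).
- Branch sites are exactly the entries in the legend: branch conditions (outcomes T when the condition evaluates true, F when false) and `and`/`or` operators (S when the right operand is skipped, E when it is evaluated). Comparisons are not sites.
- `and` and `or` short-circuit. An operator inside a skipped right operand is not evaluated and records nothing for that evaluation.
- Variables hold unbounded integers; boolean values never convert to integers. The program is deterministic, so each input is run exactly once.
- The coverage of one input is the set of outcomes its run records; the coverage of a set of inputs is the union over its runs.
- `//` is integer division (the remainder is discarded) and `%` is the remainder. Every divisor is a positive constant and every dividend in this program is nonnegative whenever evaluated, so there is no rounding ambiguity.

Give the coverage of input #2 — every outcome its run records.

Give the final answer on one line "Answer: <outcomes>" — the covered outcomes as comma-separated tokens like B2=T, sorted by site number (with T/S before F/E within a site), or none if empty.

Event log for input #2 (k=4, m=4, z=0):
  B1->F, B2->F, B4->E, B3->T, B5->F
deduplicating events, the covered set is: B1=F, B2=F, B3=T, B4=E, B5=F

Answer: B1=F, B2=F, B3=T, B4=E, B5=F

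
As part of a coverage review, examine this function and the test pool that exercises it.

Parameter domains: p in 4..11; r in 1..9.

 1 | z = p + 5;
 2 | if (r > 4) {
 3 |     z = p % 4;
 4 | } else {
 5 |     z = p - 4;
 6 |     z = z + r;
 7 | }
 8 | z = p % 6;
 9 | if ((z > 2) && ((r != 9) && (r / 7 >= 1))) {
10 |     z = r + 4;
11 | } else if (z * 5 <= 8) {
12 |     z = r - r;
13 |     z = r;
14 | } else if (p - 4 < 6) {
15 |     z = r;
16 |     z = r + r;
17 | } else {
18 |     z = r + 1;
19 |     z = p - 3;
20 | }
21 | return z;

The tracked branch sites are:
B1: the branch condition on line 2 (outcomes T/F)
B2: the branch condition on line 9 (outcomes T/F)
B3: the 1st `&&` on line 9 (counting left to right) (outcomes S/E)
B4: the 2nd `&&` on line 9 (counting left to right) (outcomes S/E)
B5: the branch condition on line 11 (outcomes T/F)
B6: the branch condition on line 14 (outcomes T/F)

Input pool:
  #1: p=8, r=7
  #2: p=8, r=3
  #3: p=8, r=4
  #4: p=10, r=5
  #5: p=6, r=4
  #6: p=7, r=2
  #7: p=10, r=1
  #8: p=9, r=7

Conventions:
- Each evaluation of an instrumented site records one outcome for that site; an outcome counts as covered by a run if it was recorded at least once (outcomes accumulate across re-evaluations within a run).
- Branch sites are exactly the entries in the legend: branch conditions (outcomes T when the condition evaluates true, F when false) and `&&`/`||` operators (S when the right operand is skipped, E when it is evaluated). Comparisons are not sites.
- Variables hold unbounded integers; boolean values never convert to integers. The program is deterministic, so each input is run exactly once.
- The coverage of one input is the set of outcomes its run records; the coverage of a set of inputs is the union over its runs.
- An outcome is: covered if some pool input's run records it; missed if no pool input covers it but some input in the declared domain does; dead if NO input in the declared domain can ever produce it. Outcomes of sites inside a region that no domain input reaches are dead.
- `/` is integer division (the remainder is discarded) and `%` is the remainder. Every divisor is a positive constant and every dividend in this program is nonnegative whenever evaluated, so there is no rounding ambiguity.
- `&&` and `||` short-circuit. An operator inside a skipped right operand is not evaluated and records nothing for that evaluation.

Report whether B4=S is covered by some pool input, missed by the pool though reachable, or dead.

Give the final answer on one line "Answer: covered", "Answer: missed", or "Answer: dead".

no pool input records B4=S
but domain input (p=4, r=9) does record it -> reachable, so missed

Answer: missed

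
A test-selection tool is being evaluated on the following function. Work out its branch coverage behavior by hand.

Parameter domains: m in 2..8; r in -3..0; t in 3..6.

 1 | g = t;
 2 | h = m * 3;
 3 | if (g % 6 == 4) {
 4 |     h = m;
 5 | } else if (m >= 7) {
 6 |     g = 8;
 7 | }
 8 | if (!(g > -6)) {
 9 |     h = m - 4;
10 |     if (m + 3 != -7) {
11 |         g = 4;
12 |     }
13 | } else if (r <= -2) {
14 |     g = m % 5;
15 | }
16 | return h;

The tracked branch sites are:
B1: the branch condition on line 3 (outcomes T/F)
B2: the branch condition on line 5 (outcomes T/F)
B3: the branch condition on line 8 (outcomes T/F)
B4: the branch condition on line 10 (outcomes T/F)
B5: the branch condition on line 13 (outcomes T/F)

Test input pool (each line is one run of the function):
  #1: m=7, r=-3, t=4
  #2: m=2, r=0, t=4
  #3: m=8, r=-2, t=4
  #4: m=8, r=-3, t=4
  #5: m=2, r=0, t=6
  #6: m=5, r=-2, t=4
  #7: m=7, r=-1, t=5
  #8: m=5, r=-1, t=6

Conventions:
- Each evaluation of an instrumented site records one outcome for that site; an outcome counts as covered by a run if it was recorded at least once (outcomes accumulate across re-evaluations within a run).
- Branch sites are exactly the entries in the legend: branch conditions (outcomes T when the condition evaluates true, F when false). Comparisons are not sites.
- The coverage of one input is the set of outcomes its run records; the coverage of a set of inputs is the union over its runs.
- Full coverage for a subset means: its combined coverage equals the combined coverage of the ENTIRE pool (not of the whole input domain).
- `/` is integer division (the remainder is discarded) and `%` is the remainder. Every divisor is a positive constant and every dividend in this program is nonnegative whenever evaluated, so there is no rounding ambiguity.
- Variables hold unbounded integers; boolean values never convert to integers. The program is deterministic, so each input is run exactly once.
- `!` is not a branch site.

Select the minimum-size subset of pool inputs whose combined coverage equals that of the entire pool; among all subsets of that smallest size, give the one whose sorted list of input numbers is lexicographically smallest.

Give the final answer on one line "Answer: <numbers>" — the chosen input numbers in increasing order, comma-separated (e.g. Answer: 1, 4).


input #1 (m=7, r=-3, t=4): covers B1=T, B3=F, B5=T
input #2 (m=2, r=0, t=4): covers B1=T, B3=F, B5=F
input #3 (m=8, r=-2, t=4): covers B1=T, B3=F, B5=T
input #4 (m=8, r=-3, t=4): covers B1=T, B3=F, B5=T
input #5 (m=2, r=0, t=6): covers B1=F, B2=F, B3=F, B5=F
input #6 (m=5, r=-2, t=4): covers B1=T, B3=F, B5=T
input #7 (m=7, r=-1, t=5): covers B1=F, B2=T, B3=F, B5=F
input #8 (m=5, r=-1, t=6): covers B1=F, B2=F, B3=F, B5=F
union over all inputs: B1=T, B1=F, B2=T, B2=F, B3=F, B5=T, B5=F (7 outcomes)
every size-1 subset falls short of the 7 outcomes (best: 4/7)
every size-2 subset falls short of the 7 outcomes (best: 6/7)
at size 3, {1, 5, 7} reaches all 7 outcomes; every lexicographically earlier size-3 subset fails
Answer: 1, 5, 7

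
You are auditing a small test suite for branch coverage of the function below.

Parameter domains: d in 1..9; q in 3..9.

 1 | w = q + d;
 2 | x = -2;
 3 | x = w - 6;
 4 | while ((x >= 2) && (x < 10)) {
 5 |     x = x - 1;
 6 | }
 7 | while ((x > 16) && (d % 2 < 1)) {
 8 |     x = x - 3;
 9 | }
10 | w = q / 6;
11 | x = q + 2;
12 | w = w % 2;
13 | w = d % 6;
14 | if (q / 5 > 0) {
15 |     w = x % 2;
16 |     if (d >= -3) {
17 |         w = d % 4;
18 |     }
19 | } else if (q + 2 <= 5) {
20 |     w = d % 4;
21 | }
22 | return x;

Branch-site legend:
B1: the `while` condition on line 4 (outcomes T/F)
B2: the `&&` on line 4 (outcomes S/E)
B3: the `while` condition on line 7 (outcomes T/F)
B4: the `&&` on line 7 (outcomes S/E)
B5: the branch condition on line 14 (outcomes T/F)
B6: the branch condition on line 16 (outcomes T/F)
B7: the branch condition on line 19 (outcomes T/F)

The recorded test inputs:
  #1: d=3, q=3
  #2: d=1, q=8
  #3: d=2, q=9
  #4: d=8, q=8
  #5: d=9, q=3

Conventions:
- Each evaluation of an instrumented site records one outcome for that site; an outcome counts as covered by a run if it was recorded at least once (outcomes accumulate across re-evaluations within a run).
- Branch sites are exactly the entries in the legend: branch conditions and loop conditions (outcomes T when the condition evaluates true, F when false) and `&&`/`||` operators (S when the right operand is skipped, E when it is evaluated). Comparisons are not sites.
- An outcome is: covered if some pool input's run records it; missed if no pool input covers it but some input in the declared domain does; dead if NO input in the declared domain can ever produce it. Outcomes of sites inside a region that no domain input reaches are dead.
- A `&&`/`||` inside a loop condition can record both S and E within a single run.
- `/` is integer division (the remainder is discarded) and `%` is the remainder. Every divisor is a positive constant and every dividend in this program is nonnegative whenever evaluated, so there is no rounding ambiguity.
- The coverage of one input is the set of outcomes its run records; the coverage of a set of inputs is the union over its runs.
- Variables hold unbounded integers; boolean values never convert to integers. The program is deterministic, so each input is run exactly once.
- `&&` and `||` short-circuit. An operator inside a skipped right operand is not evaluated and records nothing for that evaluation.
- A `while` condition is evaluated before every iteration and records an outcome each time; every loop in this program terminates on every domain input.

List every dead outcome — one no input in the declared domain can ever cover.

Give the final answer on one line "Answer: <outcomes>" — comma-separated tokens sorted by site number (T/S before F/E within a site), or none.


sweeping the full domain (63 inputs) for each outcome:
  B3=T: never recorded by any domain input -> dead
  B4=E: never recorded by any domain input -> dead
  B6=F: never recorded by any domain input -> dead
  reachable outcomes have witnesses, e.g. B1=T (e.g. d=1, q=7), B1=F (e.g. d=1, q=3), B2=S (e.g. d=1, q=3), B2=E (e.g. d=1, q=7)
Answer: B3=T, B4=E, B6=F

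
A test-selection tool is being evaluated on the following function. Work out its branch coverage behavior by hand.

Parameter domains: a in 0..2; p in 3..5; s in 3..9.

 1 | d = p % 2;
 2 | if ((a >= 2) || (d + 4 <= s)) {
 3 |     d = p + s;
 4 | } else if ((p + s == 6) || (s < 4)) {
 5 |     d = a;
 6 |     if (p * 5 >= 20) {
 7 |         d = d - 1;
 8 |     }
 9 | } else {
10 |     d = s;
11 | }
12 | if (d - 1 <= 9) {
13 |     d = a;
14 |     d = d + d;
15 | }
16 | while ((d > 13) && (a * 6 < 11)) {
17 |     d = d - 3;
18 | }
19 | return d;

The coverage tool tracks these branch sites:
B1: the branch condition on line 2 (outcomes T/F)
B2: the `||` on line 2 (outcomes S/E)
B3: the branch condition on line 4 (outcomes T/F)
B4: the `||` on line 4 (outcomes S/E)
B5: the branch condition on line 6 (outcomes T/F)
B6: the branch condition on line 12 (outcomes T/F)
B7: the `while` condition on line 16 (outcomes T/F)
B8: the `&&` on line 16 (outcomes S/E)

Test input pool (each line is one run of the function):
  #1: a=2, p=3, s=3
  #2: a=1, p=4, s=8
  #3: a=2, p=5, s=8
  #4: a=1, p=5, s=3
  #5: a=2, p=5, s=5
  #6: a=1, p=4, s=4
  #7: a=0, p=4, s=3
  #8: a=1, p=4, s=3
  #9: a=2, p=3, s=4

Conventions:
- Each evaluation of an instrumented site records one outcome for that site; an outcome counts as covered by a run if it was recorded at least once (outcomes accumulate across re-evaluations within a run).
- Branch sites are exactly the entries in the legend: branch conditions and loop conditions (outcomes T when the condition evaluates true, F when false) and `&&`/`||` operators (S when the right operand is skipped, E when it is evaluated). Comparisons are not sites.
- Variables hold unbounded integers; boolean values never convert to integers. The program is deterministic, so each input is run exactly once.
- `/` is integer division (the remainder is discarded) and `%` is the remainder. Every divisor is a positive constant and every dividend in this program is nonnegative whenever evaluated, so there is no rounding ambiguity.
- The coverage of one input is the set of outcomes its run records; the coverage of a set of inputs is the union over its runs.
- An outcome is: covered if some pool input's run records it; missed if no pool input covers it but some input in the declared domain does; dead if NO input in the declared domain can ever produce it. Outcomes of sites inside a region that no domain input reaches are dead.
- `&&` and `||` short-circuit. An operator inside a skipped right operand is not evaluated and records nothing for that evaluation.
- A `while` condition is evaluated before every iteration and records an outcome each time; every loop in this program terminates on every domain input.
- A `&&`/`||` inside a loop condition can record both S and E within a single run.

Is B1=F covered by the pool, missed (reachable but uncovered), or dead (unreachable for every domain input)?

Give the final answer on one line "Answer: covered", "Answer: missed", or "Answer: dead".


B1=F is recorded by pool input(s) 4, 7, 8 -> covered
Answer: covered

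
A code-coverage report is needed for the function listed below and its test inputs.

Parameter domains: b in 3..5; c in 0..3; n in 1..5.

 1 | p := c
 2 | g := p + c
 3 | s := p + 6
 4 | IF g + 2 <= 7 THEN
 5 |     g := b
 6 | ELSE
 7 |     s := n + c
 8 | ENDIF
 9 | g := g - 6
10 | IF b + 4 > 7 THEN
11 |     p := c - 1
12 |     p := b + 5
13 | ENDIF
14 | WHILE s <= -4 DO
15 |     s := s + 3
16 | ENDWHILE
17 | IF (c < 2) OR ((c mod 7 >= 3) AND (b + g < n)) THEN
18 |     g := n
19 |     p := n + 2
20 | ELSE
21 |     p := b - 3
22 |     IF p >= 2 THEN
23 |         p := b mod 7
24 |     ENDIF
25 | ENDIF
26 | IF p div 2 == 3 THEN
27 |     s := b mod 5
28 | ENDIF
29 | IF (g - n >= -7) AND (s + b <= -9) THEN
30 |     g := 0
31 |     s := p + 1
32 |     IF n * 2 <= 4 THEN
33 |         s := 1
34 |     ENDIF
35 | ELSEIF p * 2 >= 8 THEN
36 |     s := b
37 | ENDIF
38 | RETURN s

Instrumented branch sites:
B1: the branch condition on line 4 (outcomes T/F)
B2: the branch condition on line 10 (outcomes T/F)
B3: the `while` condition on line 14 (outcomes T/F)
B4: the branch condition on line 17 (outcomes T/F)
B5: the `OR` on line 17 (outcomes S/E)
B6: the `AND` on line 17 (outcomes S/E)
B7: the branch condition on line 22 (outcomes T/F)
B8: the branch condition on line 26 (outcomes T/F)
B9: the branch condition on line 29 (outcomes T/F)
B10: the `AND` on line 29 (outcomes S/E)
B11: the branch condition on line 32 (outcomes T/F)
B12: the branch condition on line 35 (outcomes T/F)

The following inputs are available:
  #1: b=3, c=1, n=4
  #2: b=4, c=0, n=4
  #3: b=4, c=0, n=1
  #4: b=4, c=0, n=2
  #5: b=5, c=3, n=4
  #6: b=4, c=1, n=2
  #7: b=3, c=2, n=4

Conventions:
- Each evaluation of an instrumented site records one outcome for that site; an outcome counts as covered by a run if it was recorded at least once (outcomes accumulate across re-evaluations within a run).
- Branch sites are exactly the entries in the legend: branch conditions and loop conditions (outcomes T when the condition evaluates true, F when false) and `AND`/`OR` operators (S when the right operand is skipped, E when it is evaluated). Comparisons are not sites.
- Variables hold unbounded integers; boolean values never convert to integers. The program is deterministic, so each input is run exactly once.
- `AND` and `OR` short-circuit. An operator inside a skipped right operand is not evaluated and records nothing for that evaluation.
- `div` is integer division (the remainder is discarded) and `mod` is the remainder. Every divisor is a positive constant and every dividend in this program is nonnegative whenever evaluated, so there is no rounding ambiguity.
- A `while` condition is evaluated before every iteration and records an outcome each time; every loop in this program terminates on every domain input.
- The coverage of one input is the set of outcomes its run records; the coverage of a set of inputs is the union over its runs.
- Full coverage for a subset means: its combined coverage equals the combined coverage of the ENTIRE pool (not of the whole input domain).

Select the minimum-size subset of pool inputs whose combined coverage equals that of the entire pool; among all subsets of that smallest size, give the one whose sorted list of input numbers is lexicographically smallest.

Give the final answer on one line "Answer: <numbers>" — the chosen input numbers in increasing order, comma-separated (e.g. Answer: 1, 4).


run #1 (b=3, c=1, n=4) runs B1->T, B2->F, B3->F, B5->S, B4->T, B8->T, B10->E, B9->F, B12->T; records B1=T, B2=F, B3=F, B4=T, B5=S, B8=T, B9=F, B10=E, B12=T
run #2 (b=4, c=0, n=4) runs B1->T, B2->T, B3->F, B5->S, B4->T, B8->T, B10->E, B9->F, B12->T; records B1=T, B2=T, B3=F, B4=T, B5=S, B8=T, B9=F, B10=E, B12=T
run #3 (b=4, c=0, n=1) runs B1->T, B2->T, B3->F, B5->S, B4->T, B8->F, B10->E, B9->F, B12->F; records B1=T, B2=T, B3=F, B4=T, B5=S, B8=F, B9=F, B10=E, B12=F
run #4 (b=4, c=0, n=2) runs B1->T, B2->T, B3->F, B5->S, B4->T, B8->F, B10->E, B9->F, B12->T; records B1=T, B2=T, B3=F, B4=T, B5=S, B8=F, B9=F, B10=E, B12=T
run #5 (b=5, c=3, n=4) runs B1->F, B2->T, B3->F, B5->E, B6->E, B4->F, B7->T, B8->F, B10->E, B9->F, B12->T; records B1=F, B2=T, B3=F, B4=F, B5=E, B6=E, B7=T, B8=F, B9=F, B10=E, B12=T
run #6 (b=4, c=1, n=2) runs B1->T, B2->T, B3->F, B5->S, B4->T, B8->F, B10->E, B9->F, B12->T; records B1=T, B2=T, B3=F, B4=T, B5=S, B8=F, B9=F, B10=E, B12=T
run #7 (b=3, c=2, n=4) runs B1->T, B2->F, B3->F, B5->E, B6->S, B4->F, B7->F, B8->F, B10->E, B9->F, B12->F; records B1=T, B2=F, B3=F, B4=F, B5=E, B6=S, B7=F, B8=F, B9=F, B10=E, B12=F
together the pool reaches 19 outcomes: B1=T, B1=F, B2=T, B2=F, B3=F, B4=T, B4=F, B5=S, B5=E, B6=S, B6=E, B7=T, B7=F, B8=T, B8=F, B9=F, B10=E, B12=T, B12=F
no size-1 subset reaches all 19 outcomes (best union: 11/19)
no size-2 subset reaches all 19 outcomes (best union: 16/19)
inputs {1, 5, 7} (size 3) cover everything; no size-3 subset with a lexicographically smaller index list covers all 19
Answer: 1, 5, 7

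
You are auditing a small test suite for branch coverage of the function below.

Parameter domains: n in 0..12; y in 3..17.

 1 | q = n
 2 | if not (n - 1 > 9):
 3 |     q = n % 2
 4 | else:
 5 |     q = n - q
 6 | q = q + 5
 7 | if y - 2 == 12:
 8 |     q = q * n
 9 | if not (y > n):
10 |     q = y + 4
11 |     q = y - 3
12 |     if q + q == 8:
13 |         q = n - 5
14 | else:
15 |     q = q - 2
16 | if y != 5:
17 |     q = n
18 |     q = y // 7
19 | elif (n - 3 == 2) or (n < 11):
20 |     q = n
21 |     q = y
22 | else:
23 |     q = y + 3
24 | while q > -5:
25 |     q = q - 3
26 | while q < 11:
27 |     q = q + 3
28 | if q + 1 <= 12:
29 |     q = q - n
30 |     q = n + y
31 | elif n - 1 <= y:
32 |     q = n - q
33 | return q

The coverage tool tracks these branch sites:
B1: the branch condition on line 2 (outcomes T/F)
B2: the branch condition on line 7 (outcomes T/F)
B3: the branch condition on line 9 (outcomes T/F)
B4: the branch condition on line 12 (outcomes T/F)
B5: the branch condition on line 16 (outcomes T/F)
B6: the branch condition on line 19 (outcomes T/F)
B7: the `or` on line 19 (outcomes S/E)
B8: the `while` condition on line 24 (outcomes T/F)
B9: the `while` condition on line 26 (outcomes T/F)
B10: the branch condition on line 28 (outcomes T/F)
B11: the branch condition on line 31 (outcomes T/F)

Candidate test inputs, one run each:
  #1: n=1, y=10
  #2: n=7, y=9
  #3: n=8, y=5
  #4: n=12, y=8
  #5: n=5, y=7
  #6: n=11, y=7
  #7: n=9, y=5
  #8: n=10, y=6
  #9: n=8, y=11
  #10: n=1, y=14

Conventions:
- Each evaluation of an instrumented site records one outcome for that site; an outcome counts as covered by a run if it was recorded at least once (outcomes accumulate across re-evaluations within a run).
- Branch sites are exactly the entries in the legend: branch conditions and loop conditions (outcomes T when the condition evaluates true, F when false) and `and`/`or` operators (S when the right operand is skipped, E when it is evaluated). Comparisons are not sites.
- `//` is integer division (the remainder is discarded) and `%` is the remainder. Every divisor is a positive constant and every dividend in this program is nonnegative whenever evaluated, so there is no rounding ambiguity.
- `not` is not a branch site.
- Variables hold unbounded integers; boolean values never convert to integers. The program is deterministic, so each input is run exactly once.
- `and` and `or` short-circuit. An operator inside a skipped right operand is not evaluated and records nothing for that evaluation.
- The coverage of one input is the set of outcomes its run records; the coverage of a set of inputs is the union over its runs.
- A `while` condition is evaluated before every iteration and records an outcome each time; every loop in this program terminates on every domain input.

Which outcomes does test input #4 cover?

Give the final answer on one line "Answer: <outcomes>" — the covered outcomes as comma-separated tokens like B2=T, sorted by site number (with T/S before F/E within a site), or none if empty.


Simulating input #4 (n=12, y=8) step by step:
  B1->F, B2->F, B3->T, B4->F, B5->T, B8->T, B8->T, B8->F, B9->T, B9->T
  B9->T, B9->T, B9->T, B9->T, B9->F, B10->F, B11->F
as a set, this run covers: B1=F, B2=F, B3=T, B4=F, B5=T, B8=T, B8=F, B9=T, B9=F, B10=F, B11=F
Answer: B1=F, B2=F, B3=T, B4=F, B5=T, B8=T, B8=F, B9=T, B9=F, B10=F, B11=F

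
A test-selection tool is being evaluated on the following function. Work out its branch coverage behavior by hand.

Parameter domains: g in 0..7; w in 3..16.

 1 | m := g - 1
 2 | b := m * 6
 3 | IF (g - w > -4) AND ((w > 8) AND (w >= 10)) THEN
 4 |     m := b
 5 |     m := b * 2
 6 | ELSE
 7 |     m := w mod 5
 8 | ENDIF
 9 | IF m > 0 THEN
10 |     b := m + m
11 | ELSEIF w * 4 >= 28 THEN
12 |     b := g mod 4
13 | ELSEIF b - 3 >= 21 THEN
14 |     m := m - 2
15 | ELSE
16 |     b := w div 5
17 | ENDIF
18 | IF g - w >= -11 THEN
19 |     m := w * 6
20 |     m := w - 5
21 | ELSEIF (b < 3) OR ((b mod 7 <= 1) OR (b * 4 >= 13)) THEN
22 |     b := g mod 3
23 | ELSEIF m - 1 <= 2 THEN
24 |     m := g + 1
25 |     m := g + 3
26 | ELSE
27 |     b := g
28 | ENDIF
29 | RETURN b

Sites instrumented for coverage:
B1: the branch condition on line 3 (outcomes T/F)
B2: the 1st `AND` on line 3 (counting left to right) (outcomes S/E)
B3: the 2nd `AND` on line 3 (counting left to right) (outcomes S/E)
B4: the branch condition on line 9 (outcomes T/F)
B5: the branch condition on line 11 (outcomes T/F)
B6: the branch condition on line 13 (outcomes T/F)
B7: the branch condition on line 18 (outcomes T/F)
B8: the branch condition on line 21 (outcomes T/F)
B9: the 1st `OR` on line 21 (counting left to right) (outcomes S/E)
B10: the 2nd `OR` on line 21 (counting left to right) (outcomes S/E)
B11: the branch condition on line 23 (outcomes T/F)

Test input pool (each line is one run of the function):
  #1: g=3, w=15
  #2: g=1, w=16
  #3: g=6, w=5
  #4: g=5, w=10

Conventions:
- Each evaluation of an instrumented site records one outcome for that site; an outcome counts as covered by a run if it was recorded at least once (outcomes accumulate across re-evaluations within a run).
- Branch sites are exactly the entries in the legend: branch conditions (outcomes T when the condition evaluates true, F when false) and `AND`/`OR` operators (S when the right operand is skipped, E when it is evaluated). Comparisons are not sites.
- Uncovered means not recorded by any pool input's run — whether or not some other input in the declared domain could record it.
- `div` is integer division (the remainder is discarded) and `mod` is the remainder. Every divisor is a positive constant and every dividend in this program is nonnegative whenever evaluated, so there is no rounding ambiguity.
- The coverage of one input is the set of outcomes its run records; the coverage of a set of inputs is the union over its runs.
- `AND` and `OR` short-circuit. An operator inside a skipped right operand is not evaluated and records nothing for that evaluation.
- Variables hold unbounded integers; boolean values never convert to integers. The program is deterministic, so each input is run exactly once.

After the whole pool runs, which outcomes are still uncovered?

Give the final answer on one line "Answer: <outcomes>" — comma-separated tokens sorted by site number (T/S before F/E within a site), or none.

#1 (g=3, w=15) -> B2->S, B1->F, B4->F, B5->T, B7->F, B9->E, B10->E, B8->F, B11->T; covered: B1=F, B2=S, B4=F, B5=T, B7=F, B8=F, B9=E, B10=E, B11=T
#2 (g=1, w=16) -> B2->S, B1->F, B4->T, B7->F, B9->S, B8->T; covered: B1=F, B2=S, B4=T, B7=F, B8=T, B9=S
#3 (g=6, w=5) -> B2->E, B3->S, B1->F, B4->F, B5->F, B6->T, B7->T; covered: B1=F, B2=E, B3=S, B4=F, B5=F, B6=T, B7=T
#4 (g=5, w=10) -> B2->S, B1->F, B4->F, B5->T, B7->T; covered: B1=F, B2=S, B4=F, B5=T, B7=T
union over the pool: B1=F, B2=S, B2=E, B3=S, B4=T, B4=F, B5=T, B5=F, B6=T, B7=T, B7=F, B8=T, B8=F, B9=S, B9=E, B10=E, B11=T
uncovered (5 of 22): B1=T, B3=E, B6=F, B10=S, B11=F

Answer: B1=T, B3=E, B6=F, B10=S, B11=F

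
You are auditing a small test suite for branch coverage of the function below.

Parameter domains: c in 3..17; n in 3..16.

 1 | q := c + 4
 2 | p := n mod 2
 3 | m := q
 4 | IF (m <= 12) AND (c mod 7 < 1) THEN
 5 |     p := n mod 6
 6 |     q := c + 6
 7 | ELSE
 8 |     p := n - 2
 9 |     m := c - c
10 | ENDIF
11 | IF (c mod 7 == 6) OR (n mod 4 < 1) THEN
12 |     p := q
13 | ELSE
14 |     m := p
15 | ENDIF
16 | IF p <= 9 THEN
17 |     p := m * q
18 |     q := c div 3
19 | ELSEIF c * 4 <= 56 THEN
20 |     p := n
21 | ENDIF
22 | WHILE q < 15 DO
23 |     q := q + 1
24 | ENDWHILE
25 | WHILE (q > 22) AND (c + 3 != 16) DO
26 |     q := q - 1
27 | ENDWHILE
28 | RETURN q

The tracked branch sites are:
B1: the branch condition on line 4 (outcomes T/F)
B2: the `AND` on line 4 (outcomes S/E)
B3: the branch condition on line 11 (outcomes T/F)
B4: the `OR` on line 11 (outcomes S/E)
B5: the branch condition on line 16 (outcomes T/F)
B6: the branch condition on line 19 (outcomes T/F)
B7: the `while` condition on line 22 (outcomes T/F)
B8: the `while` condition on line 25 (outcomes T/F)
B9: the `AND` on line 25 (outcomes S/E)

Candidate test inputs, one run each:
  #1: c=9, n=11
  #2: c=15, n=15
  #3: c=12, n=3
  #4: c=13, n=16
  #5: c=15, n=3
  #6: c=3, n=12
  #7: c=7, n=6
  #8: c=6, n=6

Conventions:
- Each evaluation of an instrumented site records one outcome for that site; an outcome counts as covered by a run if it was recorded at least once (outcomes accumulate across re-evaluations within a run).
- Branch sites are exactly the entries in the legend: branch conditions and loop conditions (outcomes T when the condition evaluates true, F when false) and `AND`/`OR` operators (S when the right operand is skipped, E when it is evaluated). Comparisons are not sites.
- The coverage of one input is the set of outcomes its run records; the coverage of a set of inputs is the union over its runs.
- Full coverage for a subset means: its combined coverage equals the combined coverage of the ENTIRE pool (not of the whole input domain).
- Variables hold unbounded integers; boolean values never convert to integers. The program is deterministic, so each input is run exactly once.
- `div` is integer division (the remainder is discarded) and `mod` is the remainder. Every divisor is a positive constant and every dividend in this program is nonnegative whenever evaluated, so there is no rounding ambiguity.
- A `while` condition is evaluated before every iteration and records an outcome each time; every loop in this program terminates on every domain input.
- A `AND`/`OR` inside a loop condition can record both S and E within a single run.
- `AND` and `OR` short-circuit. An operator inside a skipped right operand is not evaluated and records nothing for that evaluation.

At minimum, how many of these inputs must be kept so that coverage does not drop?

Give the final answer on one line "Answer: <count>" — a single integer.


test 1 (c=9, n=11) fires B2->S, B1->F, B4->E, B3->F, B5->T, B7->T, B7->T, B7->T, B7->T, B7->T, B7->T, B7->T, B7->T, B7->T, ...; hits B1=F, B2=S, B3=F, B4=E, B5=T, B7=T, B7=F, B8=F, B9=S
test 2 (c=15, n=15) fires B2->S, B1->F, B4->E, B3->F, B5->F, B6->F, B7->F, B9->S, B8->F; hits B1=F, B2=S, B3=F, B4=E, B5=F, B6=F, B7=F, B8=F, B9=S
test 3 (c=12, n=3) fires B2->S, B1->F, B4->E, B3->F, B5->T, B7->T, B7->T, B7->T, B7->T, B7->T, B7->T, B7->T, B7->T, B7->T, ...; hits B1=F, B2=S, B3=F, B4=E, B5=T, B7=T, B7=F, B8=F, B9=S
test 4 (c=13, n=16) fires B2->S, B1->F, B4->S, B3->T, B5->F, B6->T, B7->F, B9->S, B8->F; hits B1=F, B2=S, B3=T, B4=S, B5=F, B6=T, B7=F, B8=F, B9=S
test 5 (c=15, n=3) fires B2->S, B1->F, B4->E, B3->F, B5->T, B7->T, B7->T, B7->T, B7->T, B7->T, B7->T, B7->T, B7->T, B7->T, ...; hits B1=F, B2=S, B3=F, B4=E, B5=T, B7=T, B7=F, B8=F, B9=S
test 6 (c=3, n=12) fires B2->E, B1->F, B4->E, B3->T, B5->T, B7->T, B7->T, B7->T, B7->T, B7->T, B7->T, B7->T, B7->T, B7->T, ...; hits B1=F, B2=E, B3=T, B4=E, B5=T, B7=T, B7=F, B8=F, B9=S
test 7 (c=7, n=6) fires B2->E, B1->T, B4->E, B3->F, B5->T, B7->T, B7->T, B7->T, B7->T, B7->T, B7->T, B7->T, B7->T, B7->T, ...; hits B1=T, B2=E, B3=F, B4=E, B5=T, B7=T, B7=F, B8=F, B9=S
test 8 (c=6, n=6) fires B2->E, B1->F, B4->S, B3->T, B5->F, B6->T, B7->T, B7->T, B7->T, B7->T, B7->T, B7->F, B9->S, B8->F; hits B1=F, B2=E, B3=T, B4=S, B5=F, B6=T, B7=T, B7=F, B8=F, B9=S
union over all inputs: B1=T, B1=F, B2=S, B2=E, B3=T, B3=F, B4=S, B4=E, B5=T, B5=F, B6=T, B6=F, B7=T, B7=F, B8=F, B9=S (16 outcomes)
size 1 is not enough: best union over all size-1 subsets is 10/16
size 2 is not enough: best union over all size-2 subsets is 15/16
size 3: inputs {2, 4, 7} cover all 16 outcomes, and no lexicographically smaller subset of this size does
Answer: 3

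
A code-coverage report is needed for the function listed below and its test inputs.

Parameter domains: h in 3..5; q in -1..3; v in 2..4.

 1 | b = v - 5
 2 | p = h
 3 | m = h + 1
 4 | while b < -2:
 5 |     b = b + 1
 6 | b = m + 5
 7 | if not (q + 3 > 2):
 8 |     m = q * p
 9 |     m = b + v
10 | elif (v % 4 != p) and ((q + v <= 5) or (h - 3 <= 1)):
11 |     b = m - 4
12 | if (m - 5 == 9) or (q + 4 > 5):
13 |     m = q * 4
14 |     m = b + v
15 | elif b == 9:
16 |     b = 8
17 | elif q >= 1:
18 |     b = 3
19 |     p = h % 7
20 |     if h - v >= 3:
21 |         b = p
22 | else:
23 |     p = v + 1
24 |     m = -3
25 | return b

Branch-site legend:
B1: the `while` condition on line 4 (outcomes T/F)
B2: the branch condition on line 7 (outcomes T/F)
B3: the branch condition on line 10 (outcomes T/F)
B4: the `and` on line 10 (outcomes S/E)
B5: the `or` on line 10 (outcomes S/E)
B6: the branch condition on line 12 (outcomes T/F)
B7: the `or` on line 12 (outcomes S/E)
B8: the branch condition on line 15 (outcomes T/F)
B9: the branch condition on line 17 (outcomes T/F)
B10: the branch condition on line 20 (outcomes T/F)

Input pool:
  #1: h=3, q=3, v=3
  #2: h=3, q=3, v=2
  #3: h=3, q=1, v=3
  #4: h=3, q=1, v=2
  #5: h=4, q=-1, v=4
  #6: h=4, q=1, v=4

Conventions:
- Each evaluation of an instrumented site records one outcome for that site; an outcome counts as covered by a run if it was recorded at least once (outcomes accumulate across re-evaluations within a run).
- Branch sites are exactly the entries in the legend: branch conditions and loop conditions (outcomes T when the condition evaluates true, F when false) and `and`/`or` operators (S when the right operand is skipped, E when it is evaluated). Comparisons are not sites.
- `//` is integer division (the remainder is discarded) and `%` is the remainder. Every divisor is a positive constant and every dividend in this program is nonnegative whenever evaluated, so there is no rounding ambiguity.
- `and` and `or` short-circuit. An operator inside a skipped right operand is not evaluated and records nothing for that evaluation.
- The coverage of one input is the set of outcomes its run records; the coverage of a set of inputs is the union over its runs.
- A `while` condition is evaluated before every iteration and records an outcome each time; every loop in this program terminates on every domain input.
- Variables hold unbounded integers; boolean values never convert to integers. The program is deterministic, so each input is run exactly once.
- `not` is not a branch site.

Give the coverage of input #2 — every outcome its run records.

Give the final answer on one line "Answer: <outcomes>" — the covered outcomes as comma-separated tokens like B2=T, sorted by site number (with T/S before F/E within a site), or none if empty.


Tracing the run of input #2 (h=3, q=3, v=2):
  B1->T, B1->F, B2->F, B4->E, B5->S, B3->T, B7->E, B6->T
distinct outcomes covered: B1=T, B1=F, B2=F, B3=T, B4=E, B5=S, B6=T, B7=E
Answer: B1=T, B1=F, B2=F, B3=T, B4=E, B5=S, B6=T, B7=E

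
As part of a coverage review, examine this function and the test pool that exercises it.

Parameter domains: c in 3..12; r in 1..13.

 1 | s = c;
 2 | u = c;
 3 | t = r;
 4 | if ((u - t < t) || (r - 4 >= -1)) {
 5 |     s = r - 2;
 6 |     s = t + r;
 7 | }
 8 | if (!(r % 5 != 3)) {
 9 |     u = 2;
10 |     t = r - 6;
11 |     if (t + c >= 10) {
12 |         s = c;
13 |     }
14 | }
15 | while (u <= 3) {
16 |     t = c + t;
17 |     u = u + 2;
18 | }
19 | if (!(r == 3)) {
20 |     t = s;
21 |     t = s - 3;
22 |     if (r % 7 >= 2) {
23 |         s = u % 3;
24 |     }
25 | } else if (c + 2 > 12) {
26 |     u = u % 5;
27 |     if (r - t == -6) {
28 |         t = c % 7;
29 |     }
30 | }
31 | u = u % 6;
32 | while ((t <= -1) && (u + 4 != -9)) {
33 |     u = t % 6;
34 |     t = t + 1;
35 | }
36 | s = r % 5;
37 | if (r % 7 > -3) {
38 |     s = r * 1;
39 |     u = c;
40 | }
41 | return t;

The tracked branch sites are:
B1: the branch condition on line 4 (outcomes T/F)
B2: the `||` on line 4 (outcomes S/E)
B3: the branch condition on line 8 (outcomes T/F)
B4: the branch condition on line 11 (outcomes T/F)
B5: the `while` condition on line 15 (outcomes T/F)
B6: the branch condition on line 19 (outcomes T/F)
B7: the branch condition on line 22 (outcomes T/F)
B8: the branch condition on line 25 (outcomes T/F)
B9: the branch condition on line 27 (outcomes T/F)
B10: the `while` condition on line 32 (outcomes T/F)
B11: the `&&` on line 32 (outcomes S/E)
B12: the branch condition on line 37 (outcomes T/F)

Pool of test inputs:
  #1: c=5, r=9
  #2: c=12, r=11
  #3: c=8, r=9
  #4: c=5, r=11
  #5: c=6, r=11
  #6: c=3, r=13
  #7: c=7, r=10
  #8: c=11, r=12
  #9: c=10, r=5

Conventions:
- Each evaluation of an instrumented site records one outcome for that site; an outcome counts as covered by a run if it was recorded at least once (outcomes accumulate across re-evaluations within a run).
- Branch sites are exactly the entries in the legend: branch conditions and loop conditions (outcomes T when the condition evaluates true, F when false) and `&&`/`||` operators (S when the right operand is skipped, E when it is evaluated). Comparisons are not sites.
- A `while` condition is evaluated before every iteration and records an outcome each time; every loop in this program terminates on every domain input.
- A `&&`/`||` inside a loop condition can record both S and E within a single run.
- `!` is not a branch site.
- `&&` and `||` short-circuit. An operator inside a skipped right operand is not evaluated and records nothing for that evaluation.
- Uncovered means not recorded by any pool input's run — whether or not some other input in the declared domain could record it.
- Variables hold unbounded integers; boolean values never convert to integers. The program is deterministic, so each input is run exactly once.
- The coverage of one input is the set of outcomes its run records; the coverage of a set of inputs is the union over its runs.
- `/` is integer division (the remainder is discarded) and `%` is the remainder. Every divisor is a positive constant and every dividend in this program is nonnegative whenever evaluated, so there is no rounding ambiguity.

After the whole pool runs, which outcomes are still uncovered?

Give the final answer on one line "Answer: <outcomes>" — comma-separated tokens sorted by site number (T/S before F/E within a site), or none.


input #1 (c=5, r=9): events B2->S, B1->T, B3->F, B5->F, B6->T, B7->T, B11->S, B10->F, B12->T; covers B1=T, B2=S, B3=F, B5=F, B6=T, B7=T, B10=F, B11=S, B12=T
input #2 (c=12, r=11): events B2->S, B1->T, B3->F, B5->F, B6->T, B7->T, B11->S, B10->F, B12->T; covers B1=T, B2=S, B3=F, B5=F, B6=T, B7=T, B10=F, B11=S, B12=T
input #3 (c=8, r=9): events B2->S, B1->T, B3->F, B5->F, B6->T, B7->T, B11->S, B10->F, B12->T; covers B1=T, B2=S, B3=F, B5=F, B6=T, B7=T, B10=F, B11=S, B12=T
input #4 (c=5, r=11): events B2->S, B1->T, B3->F, B5->F, B6->T, B7->T, B11->S, B10->F, B12->T; covers B1=T, B2=S, B3=F, B5=F, B6=T, B7=T, B10=F, B11=S, B12=T
input #5 (c=6, r=11): events B2->S, B1->T, B3->F, B5->F, B6->T, B7->T, B11->S, B10->F, B12->T; covers B1=T, B2=S, B3=F, B5=F, B6=T, B7=T, B10=F, B11=S, B12=T
input #6 (c=3, r=13): events B2->S, B1->T, B3->T, B4->T, B5->T, B5->F, B6->T, B7->T, B11->S, B10->F, B12->T; covers B1=T, B2=S, B3=T, B4=T, B5=T, B5=F, B6=T, B7=T, B10=F, B11=S, B12=T
input #7 (c=7, r=10): events B2->S, B1->T, B3->F, B5->F, B6->T, B7->T, B11->S, B10->F, B12->T; covers B1=T, B2=S, B3=F, B5=F, B6=T, B7=T, B10=F, B11=S, B12=T
input #8 (c=11, r=12): events B2->S, B1->T, B3->F, B5->F, B6->T, B7->T, B11->S, B10->F, B12->T; covers B1=T, B2=S, B3=F, B5=F, B6=T, B7=T, B10=F, B11=S, B12=T
input #9 (c=10, r=5): events B2->E, B1->T, B3->F, B5->F, B6->T, B7->T, B11->S, B10->F, B12->T; covers B1=T, B2=E, B3=F, B5=F, B6=T, B7=T, B10=F, B11=S, B12=T
union over the pool: B1=T, B2=S, B2=E, B3=T, B3=F, B4=T, B5=T, B5=F, B6=T, B7=T, B10=F, B11=S, B12=T
uncovered (11 of 24): B1=F, B4=F, B6=F, B7=F, B8=T, B8=F, B9=T, B9=F, B10=T, B11=E, B12=F
Answer: B1=F, B4=F, B6=F, B7=F, B8=T, B8=F, B9=T, B9=F, B10=T, B11=E, B12=F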